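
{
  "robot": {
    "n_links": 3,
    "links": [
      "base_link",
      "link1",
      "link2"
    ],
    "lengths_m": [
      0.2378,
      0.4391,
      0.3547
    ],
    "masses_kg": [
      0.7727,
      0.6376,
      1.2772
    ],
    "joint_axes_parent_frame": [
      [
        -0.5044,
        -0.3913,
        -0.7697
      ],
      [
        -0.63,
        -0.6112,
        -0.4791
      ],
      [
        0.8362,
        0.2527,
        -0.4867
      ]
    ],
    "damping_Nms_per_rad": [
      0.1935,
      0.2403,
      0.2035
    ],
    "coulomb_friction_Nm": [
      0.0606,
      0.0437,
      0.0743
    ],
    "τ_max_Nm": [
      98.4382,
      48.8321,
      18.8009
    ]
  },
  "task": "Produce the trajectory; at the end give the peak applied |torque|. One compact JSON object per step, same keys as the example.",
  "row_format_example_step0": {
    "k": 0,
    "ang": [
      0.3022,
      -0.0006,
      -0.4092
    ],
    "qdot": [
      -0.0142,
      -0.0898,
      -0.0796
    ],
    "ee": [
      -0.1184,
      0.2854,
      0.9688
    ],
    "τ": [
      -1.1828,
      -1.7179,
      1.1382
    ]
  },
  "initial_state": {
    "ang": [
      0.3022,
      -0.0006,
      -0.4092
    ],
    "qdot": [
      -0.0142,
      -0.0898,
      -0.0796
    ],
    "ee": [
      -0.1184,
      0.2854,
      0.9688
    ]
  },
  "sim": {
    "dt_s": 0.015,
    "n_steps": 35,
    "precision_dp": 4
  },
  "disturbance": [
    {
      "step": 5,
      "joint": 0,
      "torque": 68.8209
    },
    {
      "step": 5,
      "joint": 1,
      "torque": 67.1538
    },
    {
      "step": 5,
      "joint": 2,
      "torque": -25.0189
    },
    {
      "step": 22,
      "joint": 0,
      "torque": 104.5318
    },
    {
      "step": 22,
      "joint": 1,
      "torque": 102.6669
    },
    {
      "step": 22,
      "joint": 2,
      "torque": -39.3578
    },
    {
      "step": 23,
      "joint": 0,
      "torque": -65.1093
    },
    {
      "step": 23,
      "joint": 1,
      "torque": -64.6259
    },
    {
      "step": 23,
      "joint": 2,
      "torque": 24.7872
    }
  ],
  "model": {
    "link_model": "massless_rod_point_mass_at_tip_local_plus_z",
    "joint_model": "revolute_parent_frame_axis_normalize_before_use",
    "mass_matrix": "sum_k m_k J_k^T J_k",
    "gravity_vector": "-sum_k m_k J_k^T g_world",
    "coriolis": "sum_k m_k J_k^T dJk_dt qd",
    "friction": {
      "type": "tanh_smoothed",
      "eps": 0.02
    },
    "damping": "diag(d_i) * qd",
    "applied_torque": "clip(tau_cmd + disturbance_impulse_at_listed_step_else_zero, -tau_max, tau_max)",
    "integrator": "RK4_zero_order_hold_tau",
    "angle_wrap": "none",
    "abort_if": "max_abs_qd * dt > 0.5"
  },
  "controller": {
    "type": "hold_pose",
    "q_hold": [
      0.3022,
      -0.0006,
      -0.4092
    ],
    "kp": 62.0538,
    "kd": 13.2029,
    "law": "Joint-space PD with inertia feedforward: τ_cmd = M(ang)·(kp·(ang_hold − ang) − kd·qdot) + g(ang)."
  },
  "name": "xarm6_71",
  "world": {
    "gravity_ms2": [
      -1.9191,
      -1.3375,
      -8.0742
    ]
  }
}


{"k":1,"ang":[0.302,-0.0016,-0.4098],"qdot":[-0.017,-0.0443,-0.0092],"ee":[-0.1181,0.2849,0.9689],"\u03c4":[-1.2708,-1.8092,1.1528]}
{"k":2,"ang":[0.3017,-0.0021,-0.4098],"qdot":[-0.014,-0.0296,0.0023],"ee":[-0.1179,0.2845,0.9691],"\u03c4":[-1.3503,-1.8896,1.1801]}
{"k":3,"ang":[0.3015,-0.0024,-0.4097],"qdot":[-0.0116,-0.0205,0.0027],"ee":[-0.1178,0.2841,0.9692],"\u03c4":[-1.4203,-1.9609,1.2074]}
{"k":4,"ang":[0.3014,-0.0027,-0.4096],"qdot":[-0.0087,-0.0141,0.0023],"ee":[-0.1177,0.2839,0.9693],"\u03c4":[-1.4815,-2.023,1.2313]}
{"k":5,"ang":[0.3012,-0.0028,-0.4096],"qdot":[-0.0059,-0.0094,0.0015],"ee":[-0.1176,0.2837,0.9694],"\u03c4":[67.2865,48.8321,-18.8009]}
{"k":6,"ang":[0.3602,-0.0517,-0.4123],"qdot":[7.857,-6.4491,-0.3057],"ee":[-0.1141,0.2907,0.9685],"\u03c4":[-15.5697,-12.7755,5.3794]}
{"k":7,"ang":[0.4588,-0.1298,-0.4134],"qdot":[5.2755,-3.9667,0.1304],"ee":[-0.1095,0.3026,0.9663],"\u03c4":[-13.4687,-11.7257,4.8466]}
{"k":8,"ang":[0.523,-0.1758,-0.4102],"qdot":[3.3078,-2.2198,0.2721],"ee":[-0.1079,0.3114,0.9641],"\u03c4":[-11.6767,-10.5363,4.354]}
{"k":9,"ang":[0.5619,-0.2003,-0.4059],"qdot":[1.9279,-1.082,0.2862],"ee":[-0.1077,0.318,0.9622],"\u03c4":[-10.1574,-9.3728,3.9048]}
{"k":10,"ang":[0.5837,-0.211,-0.402],"qdot":[0.9993,-0.3843,0.2313],"ee":[-0.1081,0.3229,0.9607],"\u03c4":[-8.8631,-8.297,3.5074]}
{"k":11,"ang":[0.5939,-0.2135,-0.3991],"qdot":[0.3919,0.0163,0.145],"ee":[-0.1088,0.3264,0.9596],"\u03c4":[-7.7527,-7.3239,3.1596]}
{"k":12,"ang":[0.5969,-0.2118,-0.3977],"qdot":[0.0254,0.2013,0.0414],"ee":[-0.1095,0.3288,0.9588],"\u03c4":[-6.7932,-6.443,2.8553]}
{"k":13,"ang":[0.5957,-0.2083,-0.3976],"qdot":[-0.1679,0.2604,-0.0141],"ee":[-0.11,0.3302,0.9582],"\u03c4":[-5.9796,-5.6647,2.5772]}
{"k":14,"ang":[0.5923,-0.2041,-0.3979],"qdot":[-0.2912,0.2902,-0.0202],"ee":[-0.1104,0.3307,0.958],"\u03c4":[-5.2749,-4.9816,2.3199]}
{"k":15,"ang":[0.5873,-0.1997,-0.3982],"qdot":[-0.3743,0.299,-0.0225],"ee":[-0.1107,0.3306,0.958],"\u03c4":[-4.6625,-4.3854,2.0947]}
{"k":16,"ang":[0.5812,-0.1953,-0.3986],"qdot":[-0.4296,0.2961,-0.023],"ee":[-0.1109,0.3299,0.9582],"\u03c4":[-4.1319,-3.8681,1.8991]}
{"k":17,"ang":[0.5745,-0.1909,-0.3989],"qdot":[-0.4655,0.2871,-0.0225],"ee":[-0.111,0.3288,0.9586],"\u03c4":[-3.6741,-3.422,1.7304]}
{"k":18,"ang":[0.5674,-0.1867,-0.3992],"qdot":[-0.4875,0.2755,-0.0215],"ee":[-0.111,0.3273,0.9591],"\u03c4":[-3.2808,-3.0397,1.5859]}
{"k":19,"ang":[0.56,-0.1826,-0.3996],"qdot":[-0.4994,0.2632,-0.0203],"ee":[-0.1109,0.3256,0.9597],"\u03c4":[-2.9449,-2.7146,1.4632]}
{"k":20,"ang":[0.5525,-0.1788,-0.3998],"qdot":[-0.5038,0.2511,-0.0191],"ee":[-0.1107,0.3237,0.9603],"\u03c4":[-2.6598,-2.4403,1.36]}
{"k":21,"ang":[0.545,-0.1751,-0.4001],"qdot":[-0.5025,0.2399,-0.018],"ee":[-0.1106,0.3216,0.961],"\u03c4":[-2.4195,-2.211,1.2739]}
{"k":22,"ang":[0.5375,-0.1716,-0.4004],"qdot":[-0.4969,0.2297,-0.0171],"ee":[-0.1103,0.3195,0.9617],"\u03c4":[98.4382,48.8321,-18.8009]}
{"k":23,"ang":[0.7422,-0.3637,-0.4127],"qdot":[27.8212,-25.7168,-1.8126],"ee":[-0.0997,0.323,0.9584],"\u03c4":[-87.0434,-48.8321,18.8009]}
{"k":24,"ang":[0.9342,-0.5361,-0.4185],"qdot":[-0.7957,1.1382,0.9147],"ee":[-0.0973,0.3247,0.951],"\u03c4":[-5.3417,-3.7528,1.598]}
{"k":25,"ang":[0.9213,-0.5199,-0.4079],"qdot":[-0.9174,1.0324,0.5173],"ee":[-0.0979,0.3248,0.9522],"\u03c4":[-4.7673,-3.2518,1.4953]}
{"k":26,"ang":[0.907,-0.5051,-0.4024],"qdot":[-1.002,0.948,0.2303],"ee":[-0.0981,0.3246,0.9532],"\u03c4":[-4.2669,-2.8188,1.4057]}
{"k":27,"ang":[0.8916,-0.4914,-0.4005],"qdot":[-1.0577,0.8805,0.0272],"ee":[-0.0981,0.324,0.9541],"\u03c4":[-3.8328,-2.4466,1.3275]}
{"k":28,"ang":[0.8755,-0.4785,-0.4008],"qdot":[-1.0947,0.8499,-0.0589],"ee":[-0.098,0.3232,0.955],"\u03c4":[-3.4587,-2.1291,1.2408]}
{"k":29,"ang":[0.859,-0.466,-0.402],"qdot":[-1.1101,0.8282,-0.0903],"ee":[-0.0978,0.3221,0.9559],"\u03c4":[-3.139,-1.8607,1.1573]}
{"k":30,"ang":[0.8424,-0.4538,-0.4035],"qdot":[-1.1073,0.8013,-0.1091],"ee":[-0.0975,0.3209,0.9568],"\u03c4":[-2.867,-1.636,1.0872]}
{"k":31,"ang":[0.8259,-0.442,-0.4052],"qdot":[-1.0925,0.7725,-0.1185],"ee":[-0.0973,0.3195,0.9576],"\u03c4":[-2.6368,-1.4502,1.0291]}
{"k":32,"ang":[0.8097,-0.4307,-0.407],"qdot":[-1.0697,0.7439,-0.1208],"ee":[-0.097,0.318,0.9585],"\u03c4":[-2.4431,-1.2986,0.9817]}
{"k":33,"ang":[0.7939,-0.4198,-0.4088],"qdot":[-1.0418,0.7165,-0.1181],"ee":[-0.0968,0.3164,0.9594],"\u03c4":[-2.2812,-1.1771,0.9438]}
{"k":34,"ang":[0.7786,-0.4093,-0.4105],"qdot":[-1.0109,0.6908,-0.1121],"ee":[-0.0965,0.3147,0.9602],"\u03c4":[-2.147,-1.082,0.9144]}
{"k":35,"ang":[0.7637,-0.3991,-0.4121],"qdot":[-0.9783,0.6671,-0.104],"ee":[-0.0963,0.3131,0.961]}
{"summary": "max |\u03c4| (N\u00b7m): 98.4382"}


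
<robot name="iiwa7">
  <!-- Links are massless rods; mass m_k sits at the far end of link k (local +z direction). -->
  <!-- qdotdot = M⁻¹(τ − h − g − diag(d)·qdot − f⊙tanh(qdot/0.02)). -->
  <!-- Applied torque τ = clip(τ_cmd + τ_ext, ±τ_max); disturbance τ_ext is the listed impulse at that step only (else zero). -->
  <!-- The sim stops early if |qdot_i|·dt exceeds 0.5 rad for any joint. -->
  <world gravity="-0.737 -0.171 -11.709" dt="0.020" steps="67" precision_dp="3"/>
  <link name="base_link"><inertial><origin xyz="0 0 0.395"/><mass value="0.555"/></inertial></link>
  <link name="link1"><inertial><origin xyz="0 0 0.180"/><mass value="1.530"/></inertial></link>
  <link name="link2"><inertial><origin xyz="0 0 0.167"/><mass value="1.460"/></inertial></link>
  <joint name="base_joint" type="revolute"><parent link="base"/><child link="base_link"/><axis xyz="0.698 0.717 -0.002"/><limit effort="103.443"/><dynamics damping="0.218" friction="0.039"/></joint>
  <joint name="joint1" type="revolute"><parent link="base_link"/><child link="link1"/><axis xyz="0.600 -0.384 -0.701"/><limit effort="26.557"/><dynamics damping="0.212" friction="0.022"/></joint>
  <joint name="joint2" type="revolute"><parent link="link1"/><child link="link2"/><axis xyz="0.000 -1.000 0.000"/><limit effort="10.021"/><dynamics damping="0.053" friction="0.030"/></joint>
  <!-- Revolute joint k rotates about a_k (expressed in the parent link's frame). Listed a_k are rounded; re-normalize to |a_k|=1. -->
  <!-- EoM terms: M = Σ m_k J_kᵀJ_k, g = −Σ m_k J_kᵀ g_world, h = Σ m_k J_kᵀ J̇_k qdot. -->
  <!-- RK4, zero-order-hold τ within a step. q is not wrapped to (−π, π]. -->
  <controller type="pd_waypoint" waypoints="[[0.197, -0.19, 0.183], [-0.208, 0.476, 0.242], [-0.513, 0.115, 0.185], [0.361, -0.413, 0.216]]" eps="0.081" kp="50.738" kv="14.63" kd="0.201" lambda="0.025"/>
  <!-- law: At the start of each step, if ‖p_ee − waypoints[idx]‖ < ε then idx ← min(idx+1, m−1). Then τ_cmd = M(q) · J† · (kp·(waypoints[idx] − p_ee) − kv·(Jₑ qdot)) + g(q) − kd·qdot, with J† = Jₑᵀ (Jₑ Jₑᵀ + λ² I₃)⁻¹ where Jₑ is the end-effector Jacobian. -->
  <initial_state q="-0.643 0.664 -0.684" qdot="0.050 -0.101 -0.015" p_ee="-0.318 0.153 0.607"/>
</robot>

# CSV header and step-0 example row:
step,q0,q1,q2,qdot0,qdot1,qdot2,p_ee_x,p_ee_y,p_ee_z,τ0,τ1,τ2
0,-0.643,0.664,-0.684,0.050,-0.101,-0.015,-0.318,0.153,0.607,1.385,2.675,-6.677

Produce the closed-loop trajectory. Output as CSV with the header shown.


step,q0,q1,q2,qdot0,qdot1,qdot2,p_ee_x,p_ee_y,p_ee_z,τ0,τ1,τ2
1,-0.651,0.681,-0.757,-0.813,1.703,-7.097,-0.313,0.149,0.604,8.655,0.376,-3.606
2,-0.670,0.722,-0.926,-1.046,2.446,-9.722,-0.301,0.142,0.592,18.429,-1.504,-2.067
3,-0.689,0.774,-1.125,-0.853,2.703,-10.163,-0.285,0.132,0.576,24.486,-2.776,-0.928
4,-0.702,0.828,-1.324,-0.449,2.813,-9.825,-0.268,0.122,0.556,27.013,-3.590,0.120
5,-0.706,0.885,-1.514,0.048,2.903,-9.260,-0.250,0.110,0.534,27.386,-4.104,1.066
6,-0.700,0.944,-1.692,0.580,3.011,-8.641,-0.232,0.099,0.513,26.609,-4.413,1.845
7,-0.683,1.005,-1.858,1.119,3.144,-8.013,-0.213,0.087,0.493,25.207,-4.564,2.413
8,-0.655,1.070,-2.011,1.645,3.295,-7.384,-0.195,0.076,0.474,23.448,-4.579,2.755
9,-0.617,1.137,-2.152,2.142,3.441,-6.753,-0.177,0.065,0.457,21.427,-4.458,2.878
10,-0.570,1.207,-2.281,2.594,3.555,-6.121,-0.158,0.054,0.442,19.145,-4.196,2.809
11,-0.514,1.279,-2.397,2.984,3.600,-5.489,-0.140,0.043,0.431,16.554,-3.787,2.586
12,-0.451,1.351,-2.501,3.296,3.555,-4.864,-0.122,0.032,0.422,13.610,-3.237,2.254
13,-0.383,1.421,-2.592,3.515,3.428,-4.252,-0.104,0.021,0.415,10.312,-2.571,1.852
14,-0.311,1.488,-2.671,3.639,3.265,-3.655,-0.085,0.010,0.410,6.734,-1.842,1.417
15,-0.238,1.553,-2.739,3.669,3.138,-3.075,-0.066,-0.002,0.407,3.042,-1.120,0.974
16,-0.165,1.615,-2.795,3.613,3.096,-2.510,-0.048,-0.014,0.404,-0.498,-0.483,0.540
17,-0.094,1.678,-2.840,3.479,3.138,-1.954,-0.030,-0.027,0.401,-3.542,0.003,0.128
18,-0.027,1.742,-2.874,3.279,3.219,-1.411,-0.013,-0.040,0.398,-5.769,0.301,-0.253
19,0.036,1.807,-2.897,3.034,3.288,-0.905,0.003,-0.054,0.395,-7.036,0.417,-0.590
20,0.094,1.873,-2.911,2.774,3.315,-0.469,0.017,-0.067,0.390,-7.458,0.401,-0.877
21,0.147,1.939,-2.917,2.524,3.300,-0.128,0.030,-0.079,0.385,-7.312,0.315,-1.111
22,0.196,2.005,-2.917,2.304,3.255,0.100,0.041,-0.091,0.380,-6.893,0.212,-1.291
23,0.240,2.069,-2.914,2.121,3.191,0.220,0.051,-0.102,0.374,-6.422,0.129,-1.417
24,0.281,2.132,-2.909,1.970,3.105,0.285,0.060,-0.112,0.367,-6.010,0.079,-1.519
25,0.319,2.193,-2.903,1.847,3.011,0.308,0.068,-0.122,0.361,-5.709,0.061,-1.601
26,0.355,2.253,-2.897,1.748,2.916,0.301,0.075,-0.130,0.354,-5.532,0.075,-1.665
27,0.389,2.310,-2.891,1.667,2.824,0.276,0.082,-0.137,0.348,-5.473,0.112,-1.714
28,0.422,2.366,-2.886,1.601,2.737,0.242,0.088,-0.144,0.341,-5.516,0.169,-1.750
29,0.453,2.420,-2.882,1.543,2.654,0.205,0.094,-0.150,0.335,-5.640,0.238,-1.774
30,0.483,2.472,-2.878,1.493,2.576,0.169,0.099,-0.156,0.328,-5.826,0.314,-1.788
31,0.513,2.523,-2.875,1.446,2.502,0.135,0.105,-0.161,0.322,-6.056,0.393,-1.793
32,0.541,2.573,-2.872,1.402,2.432,0.105,0.110,-0.165,0.316,-6.317,0.470,-1.789
33,0.569,2.621,-2.871,1.358,2.365,0.080,0.115,-0.170,0.310,-6.597,0.545,-1.778
34,0.596,2.668,-2.869,1.315,2.301,0.060,0.120,-0.173,0.304,-6.886,0.614,-1.759
35,0.621,2.713,-2.868,1.272,2.237,0.045,0.124,-0.177,0.299,-7.179,0.677,-1.735
36,0.646,2.757,-2.867,1.228,2.175,0.034,0.129,-0.180,0.293,-7.468,0.733,-1.706
37,0.670,2.800,-2.867,1.183,2.113,0.028,0.133,-0.183,0.288,-7.752,0.781,-1.672
38,0.694,2.842,-2.866,1.138,2.052,0.025,0.137,-0.186,0.282,-8.027,0.822,-1.635
39,0.716,2.882,-2.866,1.093,1.990,0.024,0.141,-0.188,0.277,-8.291,0.855,-1.594
40,0.737,2.921,-2.865,1.048,1.929,0.026,0.145,-0.191,0.272,-8.543,0.882,-1.549
41,0.758,2.959,-2.864,1.003,1.867,0.029,0.149,-0.193,0.267,-8.783,0.902,-1.503
42,0.777,2.996,-2.864,0.958,1.806,0.034,0.152,-0.195,0.263,-9.011,0.916,-1.454
43,0.796,3.032,-2.863,0.914,1.744,0.040,0.156,-0.196,0.258,-9.225,0.925,-1.404
44,0.814,3.066,-2.862,0.870,1.682,0.046,0.159,-0.198,0.254,-49.477,14.401,2.819
45,0.821,3.177,-2.842,-0.206,9.210,1.982,0.157,-0.193,0.251,-31.747,8.509,2.154
46,0.808,3.390,-2.785,-1.178,11.919,3.624,0.149,-0.178,0.252,-16.584,3.262,1.966
47,0.779,3.619,-2.696,-1.713,10.999,5.316,0.138,-0.152,0.256,-9.561,-0.258,1.337
48,0.744,3.808,-2.573,-1.736,7.877,6.925,0.126,-0.120,0.261,-6.804,-1.509,0.470
49,0.712,3.930,-2.422,-1.434,4.445,8.117,0.115,-0.085,0.265,-1.824,-1.010,-0.167
50,0.688,3.991,-2.251,-0.941,1.886,8.893,0.102,-0.051,0.271,10.016,0.621,-0.460
51,0.679,4.010,-2.062,-0.039,0.109,9.878,0.090,-0.020,0.279,0.340,0.130,-0.515
52,0.680,4.005,-1.871,0.092,-0.516,9.178,0.078,0.006,0.291,-60.789,-5.409,-0.008
53,0.651,4.011,-1.747,-2.920,1.065,3.373,0.067,0.030,0.303,-37.842,-3.287,1.139
54,0.577,4.039,-1.705,-4.530,1.803,0.812,0.054,0.054,0.309,-20.661,-1.464,1.425
55,0.479,4.078,-1.697,-5.274,2.067,0.059,0.040,0.080,0.310,-8.075,0.125,1.153
56,0.371,4.119,-1.694,-5.472,2.066,0.187,0.024,0.108,0.309,2.032,1.608,0.637
57,0.264,4.158,-1.685,-5.288,1.888,0.723,0.008,0.136,0.304,10.107,2.967,0.105
58,0.163,4.193,-1.664,-4.837,1.586,1.405,-0.008,0.163,0.298,15.943,4.115,-0.310
59,0.072,4.221,-1.629,-4.231,1.221,2.062,-0.023,0.190,0.290,19.400,4.975,-0.542
60,-0.006,4.242,-1.582,-3.579,0.860,2.579,-0.037,0.215,0.281,20.756,5.527,-0.590
61,-0.071,4.256,-1.527,-2.966,0.557,2.905,-0.050,0.237,0.273,20.650,5.820,-0.488
62,-0.125,4.265,-1.467,-2.439,0.335,3.044,-0.062,0.257,0.265,19.778,5.934,-0.294
63,-0.170,4.271,-1.406,-2.010,0.190,3.041,-0.072,0.275,0.258,18.655,5.946,-0.057
64,-0.206,4.273,-1.346,-1.672,0.104,2.949,-0.082,0.291,0.252,17.571,5.911,0.183
65,-0.237,4.275,-1.288,-1.410,0.058,2.810,-0.090,0.305,0.247,16.649,5.859,0.406
66,-0.263,4.276,-1.234,-1.206,0.039,2.652,-0.098,0.318,0.243,15.921,5.809,0.603
67,-0.286,4.277,-1.182,-1.049,0.035,2.492,-0.104,0.329,0.240,,,


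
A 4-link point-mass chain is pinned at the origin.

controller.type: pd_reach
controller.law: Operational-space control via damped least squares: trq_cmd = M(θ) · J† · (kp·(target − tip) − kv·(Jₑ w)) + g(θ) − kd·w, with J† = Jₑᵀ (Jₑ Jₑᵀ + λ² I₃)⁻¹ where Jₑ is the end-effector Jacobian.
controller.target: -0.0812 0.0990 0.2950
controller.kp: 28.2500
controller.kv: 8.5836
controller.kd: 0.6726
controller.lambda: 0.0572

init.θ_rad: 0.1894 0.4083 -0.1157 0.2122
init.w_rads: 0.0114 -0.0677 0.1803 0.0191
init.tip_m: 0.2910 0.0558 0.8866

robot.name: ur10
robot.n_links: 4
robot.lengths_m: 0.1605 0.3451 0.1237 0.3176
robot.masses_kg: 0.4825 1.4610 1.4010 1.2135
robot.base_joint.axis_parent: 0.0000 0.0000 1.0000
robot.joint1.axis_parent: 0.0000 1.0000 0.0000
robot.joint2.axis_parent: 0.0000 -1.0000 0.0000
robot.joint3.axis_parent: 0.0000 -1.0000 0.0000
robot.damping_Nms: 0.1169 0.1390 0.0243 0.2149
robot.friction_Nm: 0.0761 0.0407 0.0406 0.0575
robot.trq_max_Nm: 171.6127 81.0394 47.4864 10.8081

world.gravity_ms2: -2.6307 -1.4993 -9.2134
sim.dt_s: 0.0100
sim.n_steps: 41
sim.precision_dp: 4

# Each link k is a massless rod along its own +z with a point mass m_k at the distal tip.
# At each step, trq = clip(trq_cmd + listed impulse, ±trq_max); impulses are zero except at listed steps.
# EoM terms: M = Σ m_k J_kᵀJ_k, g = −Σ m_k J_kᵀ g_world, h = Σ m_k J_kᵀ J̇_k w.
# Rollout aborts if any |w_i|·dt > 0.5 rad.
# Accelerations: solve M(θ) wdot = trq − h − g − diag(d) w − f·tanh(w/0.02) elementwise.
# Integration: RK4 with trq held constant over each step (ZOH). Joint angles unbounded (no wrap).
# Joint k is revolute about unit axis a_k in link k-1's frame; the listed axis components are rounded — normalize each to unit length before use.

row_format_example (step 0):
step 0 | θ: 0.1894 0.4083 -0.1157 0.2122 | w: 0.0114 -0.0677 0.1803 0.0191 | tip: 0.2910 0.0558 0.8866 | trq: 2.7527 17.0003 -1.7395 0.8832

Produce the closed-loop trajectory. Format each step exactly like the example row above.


step 1 | θ: 0.1900 0.4098 -0.1135 0.2176 | w: 0.1098 0.3823 0.3082 1.0061 | tip: 0.2896 0.0557 0.8870 | trq: 2.5343 17.9133 -2.0718 0.1574
step 2 | θ: 0.1915 0.4165 -0.1059 0.2283 | w: 0.1949 0.9386 1.2054 1.1255 | tip: 0.2880 0.0559 0.8873 | trq: 2.3633 20.0319 -3.0463 0.0872
step 3 | θ: 0.1938 0.4283 -0.0922 0.2432 | w: 0.2674 1.4387 1.5697 1.8293 | tip: 0.2863 0.0562 0.8872 | trq: 2.2361 22.5448 -3.6932 -0.3497
step 4 | θ: 0.1968 0.4457 -0.0727 0.2632 | w: 0.3280 2.0356 2.3635 2.1334 | tip: 0.2846 0.0568 0.8867 | trq: 2.1513 24.3384 -4.4712 -0.4531
step 5 | θ: 0.2004 0.4689 -0.0466 0.2877 | w: 0.3774 2.6107 2.8933 2.7258 | tip: 0.2829 0.0574 0.8854 | trq: 2.1079 24.2902 -4.7521 -0.7072
step 6 | θ: 0.2043 0.4978 -0.0144 0.3169 | w: 0.4168 3.1883 3.5733 3.0777 | tip: 0.2811 0.0583 0.8831 | trq: 2.1032 21.9146 -4.7366 -0.7513
step 7 | θ: 0.2087 0.5321 0.0232 0.3500 | w: 0.4479 3.6610 3.9930 3.5045 | tip: 0.2794 0.0592 0.8795 | trq: 2.1326 17.5882 -4.2276 -0.8341
step 8 | θ: 0.2133 0.5705 0.0649 0.3863 | w: 0.4729 4.0258 4.3504 3.7246 | tip: 0.2777 0.0601 0.8745 | trq: 2.1888 12.3201 -3.5317 -0.7888
step 9 | θ: 0.2181 0.6119 0.1089 0.4246 | w: 0.4939 4.2466 4.4681 3.9115 | tip: 0.2760 0.0612 0.8680 | trq: 2.2631 7.0324 -2.6960 -0.7619
step 10 | θ: 0.2232 0.6549 0.1537 0.4639 | w: 0.5126 4.3586 4.5027 3.9445 | tip: 0.2745 0.0623 0.8601 | trq: 2.3467 2.2957 -1.9255 -0.6805
step 11 | θ: 0.2284 0.6985 0.1982 0.5033 | w: 0.5306 4.3742 4.4051 3.9376 | tip: 0.2730 0.0635 0.8509 | trq: 2.4321 -1.6901 -1.2255 -0.6272
step 12 | θ: 0.2338 0.7420 0.2416 0.5422 | w: 0.5486 4.3300 4.2755 3.8486 | tip: 0.2717 0.0647 0.8407 | trq: 2.5133 -4.9236 -0.6618 -0.5677
step 13 | θ: 0.2394 0.7849 0.2835 0.5801 | w: 0.5671 4.2411 4.0979 3.7429 | tip: 0.2704 0.0660 0.8297 | trq: 2.5861 -7.4972 -0.2062 -0.5411
step 14 | θ: 0.2451 0.8267 0.3235 0.6169 | w: 0.5865 4.1279 3.9201 3.6059 | tip: 0.2692 0.0673 0.8182 | trq: 2.6478 -9.5217 0.1324 -0.5292
step 15 | θ: 0.2511 0.8673 0.3618 0.6522 | w: 0.6067 3.9986 3.7348 3.4678 | tip: 0.2680 0.0687 0.8062 | trq: 2.6970 -11.1032 0.3808 -0.5459
step 16 | θ: 0.2573 0.9066 0.3983 0.6861 | w: 0.6278 3.8623 3.5604 3.3238 | tip: 0.2667 0.0702 0.7939 | trq: 2.7332 -12.3308 0.5460 -0.5815
step 17 | θ: 0.2637 0.9445 0.4330 0.7187 | w: 0.6498 3.7227 3.3934 3.1853 | tip: 0.2653 0.0716 0.7815 | trq: 2.7565 -13.2772 0.6461 -0.6386
step 18 | θ: 0.2703 0.9810 0.4662 0.7498 | w: 0.6725 3.5832 3.2394 3.0510 | tip: 0.2638 0.0731 0.7690 | trq: 2.7676 -13.9998 0.6902 -0.7117
step 19 | θ: 0.2771 1.0162 0.4978 0.7797 | w: 0.6959 3.4455 3.0966 2.9241 | tip: 0.2622 0.0746 0.7565 | trq: 2.7672 -14.5443 0.6898 -0.7995
step 20 | θ: 0.2842 1.0499 0.5281 0.8083 | w: 0.7199 3.3108 2.9658 2.8042 | tip: 0.2604 0.0760 0.7441 | trq: 2.7564 -14.9463 0.6527 -0.8988
step 21 | θ: 0.2915 1.0824 0.5572 0.8358 | w: 0.7445 3.1795 2.8458 2.6918 | tip: 0.2583 0.0775 0.7319 | trq: 2.7363 -15.2343 0.5863 -1.0074
step 22 | θ: 0.2991 1.1135 0.5851 0.8621 | w: 0.7697 3.0520 2.7359 2.5864 | tip: 0.2561 0.0790 0.7198 | trq: 2.7080 -15.4306 0.4962 -1.1231
step 23 | θ: 0.3069 1.1434 0.6119 0.8875 | w: 0.7954 2.9283 2.6352 2.4877 | tip: 0.2536 0.0804 0.7079 | trq: 2.6726 -15.5532 0.3875 -1.2442
step 24 | θ: 0.3150 1.1721 0.6378 0.9119 | w: 0.8215 2.8086 2.5428 2.3951 | tip: 0.2509 0.0818 0.6962 | trq: 2.6313 -15.6163 0.2642 -1.3689
step 25 | θ: 0.3233 1.1996 0.6628 0.9354 | w: 0.8482 2.6926 2.4576 2.3082 | tip: 0.2480 0.0831 0.6847 | trq: 2.5849 -15.6314 0.1296 -1.4958
step 26 | θ: 0.3319 1.2259 0.6869 0.9581 | w: 0.8754 2.5803 2.3790 2.2264 | tip: 0.2449 0.0844 0.6734 | trq: 2.5344 -15.6079 -0.0134 -1.6238
step 27 | θ: 0.3408 1.2512 0.7104 0.9799 | w: 0.9030 2.4714 2.3061 2.1492 | tip: 0.2416 0.0857 0.6624 | trq: 2.4807 -15.5534 -0.1624 -1.7518
step 28 | θ: 0.3500 1.2754 0.7331 1.0010 | w: 0.9311 2.3659 2.2382 2.0763 | tip: 0.2380 0.0869 0.6517 | trq: 2.4244 -15.4739 -0.3154 -1.8789
step 29 | θ: 0.3595 1.2985 0.7551 1.0215 | w: 0.9598 2.2637 2.1748 2.0072 | tip: 0.2342 0.0880 0.6412 | trq: 2.3662 -15.3744 -0.4707 -2.0045
step 30 | θ: 0.3692 1.3207 0.7766 1.0412 | w: 0.9889 2.1645 2.1151 1.9415 | tip: 0.2303 0.0891 0.6309 | trq: 2.3067 -15.2592 -0.6270 -2.1278
step 31 | θ: 0.3792 1.3418 0.7974 1.0603 | w: 1.0186 2.0682 2.0588 1.8789 | tip: 0.2262 0.0901 0.6209 | trq: 2.2465 -15.1315 -0.7831 -2.2483
step 32 | θ: 0.3896 1.3620 0.8177 1.0788 | w: 1.0488 1.9747 2.0053 1.8191 | tip: 0.2219 0.0911 0.6112 | trq: 2.1859 -14.9942 -0.9379 -2.3656
step 33 | θ: 0.4002 1.3813 0.8375 1.0967 | w: 1.0796 1.8840 1.9542 1.7618 | tip: 0.2175 0.0920 0.6016 | trq: 2.1255 -14.8496 -1.0907 -2.4794
step 34 | θ: 0.4112 1.3997 0.8568 1.1140 | w: 1.1110 1.7958 1.9052 1.7069 | tip: 0.2129 0.0928 0.5924 | trq: 2.0654 -14.6994 -1.2407 -2.5893
step 35 | θ: 0.4224 1.4172 0.8756 1.1308 | w: 1.1429 1.7102 1.8580 1.6541 | tip: 0.2082 0.0936 0.5833 | trq: 2.0059 -14.5454 -1.3873 -2.6951
step 36 | θ: 0.4340 1.4339 0.8940 1.1471 | w: 1.1755 1.6270 1.8123 1.6032 | tip: 0.2035 0.0943 0.5745 | trq: 1.9474 -14.3887 -1.5301 -2.7966
step 37 | θ: 0.4459 1.4498 0.9119 1.1629 | w: 1.2086 1.5462 1.7678 1.5542 | tip: 0.1986 0.0949 0.5660 | trq: 1.8898 -14.2305 -1.6687 -2.8938
step 38 | θ: 0.4582 1.4649 0.9293 1.1782 | w: 1.2424 1.4678 1.7243 1.5069 | tip: 0.1937 0.0955 0.5576 | trq: 1.8334 -14.0715 -1.8027 -2.9864
step 39 | θ: 0.4708 1.4792 0.9463 1.1930 | w: 1.2769 1.3916 1.6816 1.4611 | tip: 0.1887 0.0960 0.5495 | trq: 1.7781 -13.9126 -1.9319 -3.0745
step 40 | θ: 0.4837 1.4927 0.9630 1.2074 | w: 1.3120 1.3177 1.6396 1.4169 | tip: 0.1836 0.0965 0.5416 | trq: 1.7241 -13.7543 -2.0560 -3.1580
step 41 | θ: 0.4970 1.5055 0.9791 1.2214 | w: 1.3478 1.2459 1.5980 1.3741 | tip: 0.1786 0.0969 0.5339


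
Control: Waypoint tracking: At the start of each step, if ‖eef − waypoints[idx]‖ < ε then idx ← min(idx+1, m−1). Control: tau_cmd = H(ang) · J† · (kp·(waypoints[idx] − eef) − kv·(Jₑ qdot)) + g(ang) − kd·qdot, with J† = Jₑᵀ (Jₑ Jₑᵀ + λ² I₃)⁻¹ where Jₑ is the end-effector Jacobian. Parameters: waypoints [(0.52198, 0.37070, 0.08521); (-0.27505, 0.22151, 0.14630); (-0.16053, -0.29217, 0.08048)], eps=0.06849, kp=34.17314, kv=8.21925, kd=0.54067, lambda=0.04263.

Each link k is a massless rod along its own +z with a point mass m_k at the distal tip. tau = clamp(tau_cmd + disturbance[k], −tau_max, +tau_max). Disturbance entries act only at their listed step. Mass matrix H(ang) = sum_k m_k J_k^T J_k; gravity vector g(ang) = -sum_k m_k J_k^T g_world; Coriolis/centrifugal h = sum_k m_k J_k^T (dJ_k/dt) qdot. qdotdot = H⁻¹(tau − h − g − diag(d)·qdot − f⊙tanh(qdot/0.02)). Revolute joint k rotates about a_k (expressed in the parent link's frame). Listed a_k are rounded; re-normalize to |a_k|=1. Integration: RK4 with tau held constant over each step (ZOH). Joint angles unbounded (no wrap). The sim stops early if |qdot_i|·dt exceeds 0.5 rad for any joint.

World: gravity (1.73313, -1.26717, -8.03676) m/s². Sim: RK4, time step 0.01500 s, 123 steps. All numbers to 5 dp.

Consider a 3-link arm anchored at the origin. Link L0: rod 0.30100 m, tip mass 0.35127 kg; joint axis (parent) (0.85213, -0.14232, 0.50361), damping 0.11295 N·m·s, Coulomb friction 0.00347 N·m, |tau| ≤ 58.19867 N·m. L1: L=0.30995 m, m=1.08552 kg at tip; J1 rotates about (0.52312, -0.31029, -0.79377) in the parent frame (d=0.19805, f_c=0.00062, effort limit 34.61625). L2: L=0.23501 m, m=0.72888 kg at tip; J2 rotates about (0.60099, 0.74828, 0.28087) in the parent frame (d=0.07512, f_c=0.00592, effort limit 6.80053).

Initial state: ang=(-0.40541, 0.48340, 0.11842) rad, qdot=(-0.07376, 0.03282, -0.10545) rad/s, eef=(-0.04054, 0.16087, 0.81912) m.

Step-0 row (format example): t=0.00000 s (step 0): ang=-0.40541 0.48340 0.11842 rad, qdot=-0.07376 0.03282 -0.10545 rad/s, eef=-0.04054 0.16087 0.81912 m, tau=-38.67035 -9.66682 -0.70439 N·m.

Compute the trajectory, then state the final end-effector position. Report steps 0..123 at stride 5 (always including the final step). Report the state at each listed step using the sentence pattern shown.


t=0.07500 s (step 5): ang=-0.60252 0.56445 0.44951 rad, qdot=-3.93143 0.84684 4.91975 rad/s, eef=-0.00158 0.21630 0.78651 m, tau=-11.47811 -4.19059 -1.42137 N·m.
t=0.15000 s (step 10): ang=-0.91841 0.58990 0.72772 rad, qdot=-4.31547 -0.03957 2.60109 rad/s, eef=0.08501 0.34864 0.70210 m, tau=4.45746 -0.29737 0.63496 N·m.
t=0.22500 s (step 15): ang=-1.23328 0.57376 0.86516 rad, qdot=-4.02220 -0.32573 1.21624 rad/s, eef=0.19146 0.47001 0.58302 m, tau=11.03353 1.53639 1.36221 N·m.
t=0.30000 s (step 20): ang=-1.51512 0.54705 0.92896 rad, qdot=-3.46850 -0.36671 0.58161 rad/s, eef=0.29642 0.54436 0.45013 m, tau=13.89484 2.47191 1.56684 N·m.
t=0.37500 s (step 25): ang=-1.75106 0.52021 0.96327 rad, qdot=-2.81774 -0.34702 0.38571 rad/s, eef=0.38621 0.57133 0.32588 m, tau=14.72213 2.88806 1.55118 N·m.
t=0.45000 s (step 30): ang=-1.93797 0.49513 0.99200 rad, qdot=-2.17371 -0.32238 0.40250 rad/s, eef=0.45557 0.56527 0.22463 m, tau=14.32051 2.96713 1.42998 N·m.
t=0.52500 s (step 35): ang=-2.07896 0.47197 1.02522 rad, qdot=-1.60029 -0.29467 0.48742 rad/s, eef=0.50518 0.54230 0.15059 m, tau=13.29821 2.84268 1.26970 N·m.
t=0.60000 s (step 40): ang=-2.18058 0.45122 1.06484 rad, qdot=-1.12578 -0.25772 0.56507 rad/s, eef=0.53844 0.51424 0.10111 m, tau=12.09383 2.61701 1.11241 N·m.
t=0.67500 s (step 45): ang=-2.25048 0.43358 1.10904 rad, qdot=-0.75368 -0.21165 0.60794 rad/s, eef=0.55930 0.48772 0.07076 m, tau=10.96024 2.36110 0.97770 N·m.
t=0.75000 s (step 50): ang=-2.29602 0.41959 1.15506 rad, qdot=-0.47426 -0.16161 0.61456 rad/s, eef=0.57120 0.46551 0.05406 m, tau=10.00605 2.11824 0.86897 N·m.
t=0.82500 s (step 55): ang=-2.32362 0.40930 1.20049 rad, qdot=-0.27270 -0.11363 0.59386 rad/s, eef=0.57687 0.44814 0.04648 m, tau=9.25474 1.91051 0.78196 N·m.
t=0.90000 s (step 60): ang=-2.33853 0.40238 1.24368 rad, qdot=-0.13342 -0.07206 0.55655 rad/s, eef=0.57836 0.43509 0.04468 m, tau=8.68966 1.74560 0.71060 N·m.
t=0.97500 s (step 65): ang=-2.34486 0.39827 1.28373 rad, qdot=-0.04208 -0.03894 0.51146 rad/s, eef=0.57717 0.42545 0.04633 m, tau=8.27999 1.62256 0.64987 N·m.
t=1.05000 s (step 70): ang=-2.34575 0.39633 1.32031 rad, qdot=0.01327 -0.01393 0.46488 rad/s, eef=0.57440 0.41832 0.04985 m, tau=7.99448 1.53579 0.59630 N·m.
t=1.12500 s (step 75): ang=-2.34352 0.39598 1.35344 rad, qdot=0.04305 0.00347 0.41974 rad/s, eef=0.57077 0.41292 0.05418 m, tau=7.80372 1.47858 0.54840 N·m.
t=1.20000 s (step 80): ang=-2.34981 0.42660 1.42836 rad, qdot=-0.51096 1.79034 2.96643 rad/s, eef=0.55651 0.40708 0.05946 m, tau=9.68346 4.52262 1.21322 N·m.
t=1.27500 s (step 85): ang=-2.38111 0.61382 1.68770 rad, qdot=-0.11650 2.89264 3.44466 rad/s, eef=0.48850 0.40116 0.06497 m, tau=12.23433 3.03439 0.21638 N·m.
t=1.35000 s (step 90): ang=-2.35525 0.84412 1.91857 rad, qdot=0.81414 3.23021 2.66696 rad/s, eef=0.40589 0.40595 0.07495 m, tau=12.34482 1.94241 -0.15183 N·m.
t=1.42500 s (step 95): ang=-2.26197 1.09478 2.08178 rad, qdot=1.63300 3.43082 1.66782 rad/s, eef=0.31571 0.41766 0.09711 m, tau=10.73726 0.82607 -0.28652 N·m.
t=1.50000 s (step 100): ang=-2.11851 1.35172 2.16714 rad, qdot=2.13297 3.37038 0.62611 rad/s, eef=0.21810 0.42717 0.13000 m, tau=8.29969 -0.25828 -0.15800 N·m.
t=1.57500 s (step 105): ang=-1.95137 1.59134 2.18152 rad, qdot=2.27139 2.97761 -0.17248 rad/s, eef=0.11803 0.42456 0.16435 m, tau=6.36800 -1.19142 0.05590 N·m.
t=1.65000 s (step 110): ang=-1.78446 1.79336 2.15179 rad, qdot=2.15009 2.40232 -0.55160 rad/s, eef=0.02669 0.40751 0.19044 m, tau=5.51388 -1.90514 0.17041 N·m.
t=1.72500 s (step 115): ang=-1.63194 1.95183 2.10660 rad, qdot=1.90733 1.84098 -0.61405 rad/s, eef=-0.04739 0.38196 0.20581 m, tau=5.27307 -2.40151 0.17742 N·m.
t=1.80000 s (step 120): ang=-1.49911 2.07205 2.06275 rad, qdot=1.63530 1.38817 -0.54281 rad/s, eef=-0.10319 0.35465 0.21331 m, tau=5.17620 -2.71906 0.14157 N·m.
t=1.84500 s (step 123): ang=-1.42911 2.12953 2.03958 rad, qdot=1.47769 1.17577 -0.48506 rad/s, eef=-0.12926 0.33914 0.21547 m.
final eef position (m): -0.12926 0.33914 0.21547


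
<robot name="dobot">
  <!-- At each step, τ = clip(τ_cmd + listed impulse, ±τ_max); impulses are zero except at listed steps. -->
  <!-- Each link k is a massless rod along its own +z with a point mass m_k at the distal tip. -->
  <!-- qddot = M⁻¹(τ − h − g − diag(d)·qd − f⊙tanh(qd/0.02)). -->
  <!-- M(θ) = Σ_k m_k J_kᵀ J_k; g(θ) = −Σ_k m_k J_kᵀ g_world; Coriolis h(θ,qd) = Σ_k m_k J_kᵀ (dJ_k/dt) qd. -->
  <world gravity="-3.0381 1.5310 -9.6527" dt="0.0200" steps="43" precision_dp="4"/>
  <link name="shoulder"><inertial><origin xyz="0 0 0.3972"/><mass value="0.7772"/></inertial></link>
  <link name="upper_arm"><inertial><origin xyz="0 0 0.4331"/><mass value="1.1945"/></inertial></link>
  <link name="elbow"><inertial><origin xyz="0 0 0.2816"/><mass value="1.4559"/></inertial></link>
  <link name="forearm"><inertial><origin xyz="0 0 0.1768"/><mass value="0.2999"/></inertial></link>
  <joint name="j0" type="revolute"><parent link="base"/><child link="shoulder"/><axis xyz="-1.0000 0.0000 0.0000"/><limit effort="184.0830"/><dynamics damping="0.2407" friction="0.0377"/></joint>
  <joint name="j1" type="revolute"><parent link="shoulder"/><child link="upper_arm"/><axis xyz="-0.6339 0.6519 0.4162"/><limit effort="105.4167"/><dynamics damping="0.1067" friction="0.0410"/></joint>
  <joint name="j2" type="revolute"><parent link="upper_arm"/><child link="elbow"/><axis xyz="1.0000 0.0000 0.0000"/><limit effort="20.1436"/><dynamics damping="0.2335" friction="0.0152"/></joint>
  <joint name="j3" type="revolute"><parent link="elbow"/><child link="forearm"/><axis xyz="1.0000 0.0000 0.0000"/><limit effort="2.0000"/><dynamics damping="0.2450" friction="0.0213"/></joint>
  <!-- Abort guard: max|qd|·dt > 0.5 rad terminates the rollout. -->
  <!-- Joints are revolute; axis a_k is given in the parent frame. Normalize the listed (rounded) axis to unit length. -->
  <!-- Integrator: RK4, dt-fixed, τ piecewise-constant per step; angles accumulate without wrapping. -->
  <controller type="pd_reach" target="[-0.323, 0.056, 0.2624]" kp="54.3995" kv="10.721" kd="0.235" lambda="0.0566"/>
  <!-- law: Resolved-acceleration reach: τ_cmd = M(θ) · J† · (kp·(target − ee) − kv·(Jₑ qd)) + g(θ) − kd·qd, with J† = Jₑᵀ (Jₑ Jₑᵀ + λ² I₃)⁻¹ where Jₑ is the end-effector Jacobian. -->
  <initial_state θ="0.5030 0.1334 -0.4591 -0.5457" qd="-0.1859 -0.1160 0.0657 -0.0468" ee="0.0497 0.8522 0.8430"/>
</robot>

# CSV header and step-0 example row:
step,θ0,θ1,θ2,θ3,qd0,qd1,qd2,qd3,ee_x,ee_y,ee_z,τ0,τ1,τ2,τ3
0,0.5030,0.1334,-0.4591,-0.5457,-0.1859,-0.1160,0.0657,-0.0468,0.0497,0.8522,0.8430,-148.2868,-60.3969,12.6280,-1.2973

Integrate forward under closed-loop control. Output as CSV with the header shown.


step,θ0,θ1,θ2,θ3,qd0,qd1,qd2,qd3,ee_x,ee_y,ee_z,τ0,τ1,τ2,τ3
1,0.4862,0.1260,-0.4946,-0.5662,-1.4752,-0.6320,-3.5607,-1.8284,0.0453,0.8403,0.8420,-113.5928,-46.3070,10.3639,-0.6317
2,0.4485,0.1084,-0.5895,-0.6034,-2.2631,-1.1591,-5.8091,-1.9146,0.0353,0.8134,0.8343,-75.6353,-31.7610,6.4044,-0.5725
3,0.4001,0.0791,-0.7170,-0.6421,-2.5604,-1.7950,-6.8572,-1.9806,0.0224,0.7741,0.8239,-43.6945,-20.3515,3.0984,-0.4797
4,0.3495,0.0355,-0.8579,-0.6810,-2.4956,-2.5789,-7.2020,-1.9347,0.0085,0.7255,0.8117,-19.6632,-12.7035,0.9676,-0.3641
5,0.3026,-0.0253,-1.0017,-0.7190,-2.1903,-3.5186,-7.1690,-1.8812,-0.0050,0.6715,0.7983,-2.2125,-8.2208,-0.0914,-0.2164
6,0.2635,-0.1065,-1.1427,-0.7562,-1.7365,-4.6018,-6.9309,-1.8528,-0.0172,0.6151,0.7840,10.7125,-5.8830,-0.4082,-0.0566
7,0.2342,-0.2105,-1.2775,-0.7933,-1.2049,-5.7897,-6.5527,-1.8638,-0.0280,0.5588,0.7692,20.6890,-4.5936,-0.3153,0.0951
8,0.2158,-0.3387,-1.4034,-0.8311,-0.6586,-7.0033,-6.0429,-1.9080,-0.0381,0.5042,0.7546,28.2274,-3.3969,-0.1004,0.2195
9,0.2079,-0.4903,-1.5179,-0.8699,-0.1594,-8.1262,-5.3956,-1.9571,-0.0486,0.4525,0.7407,32.7149,-1.7453,-0.0004,0.3003
10,0.2089,-0.6621,-1.6181,-0.9092,0.2374,-9.0381,-4.6253,-1.9638,-0.0611,0.4048,0.7276,33.3432,0.4013,-0.1660,0.3272
11,0.2164,-0.8494,-1.7022,-0.9478,0.4978,-9.6680,-3.7757,-1.8926,-0.0767,0.3615,0.7151,30.3377,2.7959,-0.6250,0.3045
12,0.2276,-1.0463,-1.7691,-0.9840,0.6125,-10.0126,-2.9044,-1.7346,-0.0961,0.3230,0.7028,25.1269,5.1873,-1.3183,0.2484
13,0.2396,-1.2476,-1.8189,-1.0163,0.5918,-10.1182,-2.0617,-1.5108,-0.1192,0.2890,0.6900,19.4082,7.4354,-2.1710,0.1792
14,0.2501,-1.4492,-1.8524,-1.0437,0.4552,-10.0472,-1.2816,-1.2515,-0.1455,0.2589,0.6763,14.3300,9.4768,-3.1341,0.1107
15,0.2569,-1.6482,-1.8711,-1.0658,0.2235,-9.8541,-0.5820,-0.9861,-0.1743,0.2316,0.6612,10.3053,11.2674,-4.1817,0.0477
16,0.2583,-1.8425,-1.8768,-1.0827,-0.0836,-9.5778,0.0317,-0.7390,-0.2049,0.2063,0.6444,7.2120,12.7547,-5.2909,-0.0110
17,0.2530,-2.0307,-1.8710,-1.0950,-0.4455,-9.2412,0.5616,-0.5310,-0.2367,0.1822,0.6253,4.6803,13.8782,-6.4217,-0.0693
18,0.2400,-2.2117,-1.8553,-1.1037,-0.8395,-8.8522,1.0225,-0.3841,-0.2689,0.1591,0.6035,2.3495,14.5962,-7.5237,-0.1291
19,0.2192,-2.3844,-1.8310,-1.1102,-1.2311,-8.4049,1.4259,-0.3019,-0.3007,0.1375,0.5788,-0.0343,14.8733,-8.5266,-0.1933
20,0.1908,-2.5476,-1.7991,-1.1157,-1.5679,-7.8807,1.7761,-0.2771,-0.3312,0.1184,0.5511,-2.5678,14.7088,-9.3604,-0.2612
21,0.1569,-2.6993,-1.7608,-1.1211,-1.7803,-7.2556,2.0555,-0.2796,-0.3592,0.1034,0.5211,-5.2072,14.1191,-9.9761,-0.3319
22,0.1203,-2.8376,-1.7179,-1.1266,-1.8072,-6.5271,2.2154,-0.2602,-0.3839,0.0945,0.4901,-7.8256,13.1136,-10.3592,-0.4050
23,0.0851,-2.9607,-1.6734,-1.1314,-1.6499,-5.7495,2.2007,-0.1878,-0.4042,0.0925,0.4599,-10.3042,11.7006,-10.5226,-0.4753
24,0.0542,-3.0686,-1.6309,-1.1346,-1.3951,-5.0251,2.0047,-0.0879,-0.4197,0.0969,0.4321,-12.6154,9.9295,-10.4922,-0.5289
25,0.0283,-3.1634,-1.5936,-1.1359,-1.1608,-4.4420,1.6893,-0.0135,-0.4302,0.1060,0.4077,-14.8339,7.8861,-10.3071,-0.5528
26,0.0062,-3.2482,-1.5630,-1.1366,-1.0293,-4.0314,1.3461,-0.0073,-0.4360,0.1176,0.3869,-17.1152,5.6482,-10.0182,-0.5408
27,-0.0147,-3.3264,-1.5389,-1.1372,-1.0310,-3.7822,1.0420,-0.0115,-0.4379,0.1299,0.3696,-19.6800,3.1694,-9.6921,-0.5177
28,-0.0369,-3.4010,-1.5200,-1.1380,-1.1715,-3.6712,0.8253,-0.0225,-0.4364,0.1419,0.3554,-22.7507,0.5536,-9.3644,-0.4893
29,-0.0633,-3.4745,-1.5042,-1.1389,-1.4438,-3.6685,0.7285,-0.0322,-0.4325,0.1531,0.3444,-25.6375,-1.2784,-8.9769,-0.4608
30,-0.0959,-3.5482,-1.4891,-1.1403,-1.7917,-3.6909,0.7653,-0.0652,-0.4266,0.1635,0.3365,-22.2871,2.0594,-8.0930,-0.4286
31,-0.1330,-3.6196,-1.4732,-1.1430,-1.9027,-3.4387,0.8063,-0.1634,-0.4194,0.1732,0.3320,-6.2007,12.3092,-6.4604,-0.3923
32,-0.1651,-3.6804,-1.4601,-1.1472,-1.3409,-2.6445,0.5005,-0.2630,-0.4117,0.1816,0.3303,4.3895,16.1723,-5.2925,-0.3652
33,-0.1833,-3.7240,-1.4559,-1.1524,-0.5079,-1.7193,-0.0652,-0.2835,-0.4042,0.1876,0.3301,5.6441,13.9797,-4.6005,-0.3508
34,-0.1859,-3.7503,-1.4628,-1.1582,0.2280,-0.9137,-0.6093,-0.3086,-0.3976,0.1907,0.3299,4.1303,10.9120,-4.0741,-0.3261
35,-0.1753,-3.7617,-1.4793,-1.1645,0.8300,-0.2293,-1.0382,-0.3339,-0.3919,0.1910,0.3291,2.4877,8.6356,-3.6950,-0.2987
36,-0.1535,-3.7603,-1.5033,-1.1713,1.3514,0.3764,-1.3557,-0.3442,-0.3870,0.1895,0.3278,1.2662,7.4535,-3.4902,-0.2755
37,-0.1216,-3.7470,-1.5326,-1.1783,1.8434,0.9541,-1.5761,-0.3549,-0.3827,0.1870,0.3263,0.0772,7.1297,-3.4827,-0.2523
38,-0.0799,-3.7221,-1.5655,-1.1856,2.3350,1.5371,-1.7126,-0.3632,-0.3788,0.1844,0.3250,-3.0886,6.3615,-3.7687,-0.2280
39,-0.0291,-3.6858,-1.6000,-1.1931,2.7602,2.0904,-1.7297,-0.3799,-0.3751,0.1829,0.3244,-12.5455,1.6446,-4.5983,-0.1982
40,0.0265,-3.6412,-1.6322,-1.2012,2.8009,2.3596,-1.4929,-0.4294,-0.3717,0.1831,0.3247,-25.3643,-6.8538,-5.7914,-0.1615
41,0.0763,-3.5972,-1.6568,-1.2101,2.1662,2.0322,-0.9745,-0.4825,-0.3689,0.1848,0.3257,-30.2563,-11.4317,-6.4609,-0.1356
42,0.1098,-3.5637,-1.6709,-1.2192,1.1648,1.2998,-0.4334,-0.4531,-0.3669,0.1866,0.3269,-28.7198,-11.8221,-6.5022,-0.1433
43,0.1232,-3.5458,-1.6755,-1.2271,0.1665,0.4785,-0.0234,-0.3643,-0.3660,0.1869,0.3280,,,,


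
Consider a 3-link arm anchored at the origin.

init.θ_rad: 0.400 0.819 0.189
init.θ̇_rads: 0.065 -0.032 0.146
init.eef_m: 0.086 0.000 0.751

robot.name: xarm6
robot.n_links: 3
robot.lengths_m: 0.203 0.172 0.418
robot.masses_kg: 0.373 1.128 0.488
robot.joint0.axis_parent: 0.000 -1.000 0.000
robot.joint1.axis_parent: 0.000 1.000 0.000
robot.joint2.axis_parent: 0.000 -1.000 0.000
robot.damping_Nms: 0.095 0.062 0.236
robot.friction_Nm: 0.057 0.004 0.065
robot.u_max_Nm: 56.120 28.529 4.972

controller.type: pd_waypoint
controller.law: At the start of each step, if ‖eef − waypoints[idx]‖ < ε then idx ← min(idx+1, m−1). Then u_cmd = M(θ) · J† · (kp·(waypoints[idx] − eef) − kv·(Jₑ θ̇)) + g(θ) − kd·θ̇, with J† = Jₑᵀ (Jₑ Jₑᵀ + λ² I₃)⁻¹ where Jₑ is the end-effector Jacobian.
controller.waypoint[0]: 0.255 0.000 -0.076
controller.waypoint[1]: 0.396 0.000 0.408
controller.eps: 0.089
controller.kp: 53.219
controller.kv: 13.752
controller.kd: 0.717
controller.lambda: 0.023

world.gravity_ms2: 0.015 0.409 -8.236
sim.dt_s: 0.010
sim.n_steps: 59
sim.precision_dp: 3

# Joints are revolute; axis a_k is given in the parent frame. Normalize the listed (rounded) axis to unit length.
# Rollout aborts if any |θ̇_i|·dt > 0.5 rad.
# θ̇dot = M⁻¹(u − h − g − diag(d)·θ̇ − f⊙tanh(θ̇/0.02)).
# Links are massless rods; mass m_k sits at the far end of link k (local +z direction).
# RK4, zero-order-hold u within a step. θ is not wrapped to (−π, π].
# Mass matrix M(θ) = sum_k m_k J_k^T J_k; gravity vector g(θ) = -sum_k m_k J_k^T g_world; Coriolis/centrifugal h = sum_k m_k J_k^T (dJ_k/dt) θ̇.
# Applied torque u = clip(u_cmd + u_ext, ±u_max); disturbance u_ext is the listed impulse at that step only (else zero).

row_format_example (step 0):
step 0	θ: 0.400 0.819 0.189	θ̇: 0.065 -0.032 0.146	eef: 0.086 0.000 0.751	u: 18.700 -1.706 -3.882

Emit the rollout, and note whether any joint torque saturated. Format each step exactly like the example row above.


step 1	θ: 0.415 0.835 0.184	θ̇: 3.001 3.179 -1.088	eef: 0.086 0.000 0.749	u: 13.872 -3.821 -2.467
step 2	θ: 0.452 0.869 0.163	θ̇: 4.316 3.542 -3.153	eef: 0.086 0.000 0.745	u: 10.996 -3.806 -0.752
step 3	θ: 0.500 0.906 0.126	θ̇: 5.215 3.923 -4.162	eef: 0.086 0.000 0.738	u: 7.620 -3.320 -0.092
step 4	θ: 0.554 0.946 0.082	θ̇: 5.680 3.969 -4.737	eef: 0.086 0.000 0.730	u: 4.557 -2.468 0.151
step 5	θ: 0.612 0.985 0.034	θ̇: 5.880 3.913 -4.935	eef: 0.085 0.000 0.720	u: 1.930 -1.566 0.097
step 6	θ: 0.671 1.024 -0.016	θ̇: 5.905 3.797 -4.913	eef: 0.084 0.000 0.710	u: -0.148 -0.748 -0.087
step 7	θ: 0.730 1.061 -0.064	θ̇: 5.825 3.659 -4.773	eef: 0.082 0.000 0.700	u: -1.705 -0.076 -0.306
step 8	θ: 0.787 1.097 -0.111	θ̇: 5.687 3.515 -4.581	eef: 0.079 0.000 0.689	u: -2.823 0.439 -0.504
step 9	θ: 0.843 1.131 -0.156	θ̇: 5.519 3.377 -4.377	eef: 0.077 0.000 0.677	u: -3.595 0.811 -0.660
step 10	θ: 0.897 1.164 -0.198	θ̇: 5.339 3.249 -4.179	eef: 0.074 0.000 0.666	u: -4.107 1.060 -0.766
step 11	θ: 0.950 1.196 -0.239	θ̇: 5.158 3.133 -3.996	eef: 0.072 0.000 0.655	u: -4.425 1.210 -0.825
step 12	θ: 1.001 1.227 -0.278	θ̇: 4.981 3.030 -3.831	eef: 0.070 0.000 0.643	u: -4.604 1.280 -0.843
step 13	θ: 1.050 1.257 -0.316	θ̇: 4.810 2.938 -3.683	eef: 0.068 0.000 0.632	u: -4.681 1.290 -0.827
step 14	θ: 1.097 1.286 -0.352	θ̇: 4.647 2.856 -3.550	eef: 0.067 0.000 0.620	u: -4.686 1.253 -0.785
step 15	θ: 1.143 1.314 -0.387	θ̇: 4.493 2.781 -3.432	eef: 0.066 0.000 0.608	u: -4.641 1.181 -0.723
step 16	θ: 1.187 1.341 -0.421	θ̇: 4.346 2.714 -3.325	eef: 0.066 0.000 0.597	u: -4.560 1.085 -0.645
step 17	θ: 1.229 1.368 -0.453	θ̇: 4.206 2.652 -3.229	eef: 0.066 0.000 0.585	u: -4.455 0.972 -0.557
step 18	θ: 1.271 1.394 -0.485	θ̇: 4.073 2.595 -3.140	eef: 0.066 0.000 0.574	u: -4.335 0.846 -0.462
step 19	θ: 1.311 1.420 -0.516	θ̇: 3.946 2.540 -3.059	eef: 0.067 0.000 0.562	u: -4.205 0.714 -0.363
step 20	θ: 1.350 1.445 -0.546	θ̇: 3.825 2.489 -2.984	eef: 0.069 0.000 0.551	u: -4.070 0.578 -0.262
step 21	θ: 1.387 1.470 -0.576	θ̇: 3.708 2.439 -2.913	eef: 0.070 0.000 0.539	u: -3.933 0.442 -0.160
step 22	θ: 1.424 1.494 -0.605	θ̇: 3.597 2.392 -2.847	eef: 0.072 0.000 0.528	u: -3.796 0.307 -0.059
step 23	θ: 1.459 1.518 -0.633	θ̇: 3.489 2.345 -2.784	eef: 0.075 0.000 0.516	u: -3.661 0.174 0.040
step 24	θ: 1.494 1.541 -0.660	θ̇: 3.385 2.299 -2.724	eef: 0.077 0.000 0.505	u: -3.530 0.045 0.136
step 25	θ: 1.527 1.564 -0.687	θ̇: 3.284 2.253 -2.667	eef: 0.080 0.000 0.494	u: -3.402 -0.079 0.229
step 26	θ: 1.559 1.586 -0.714	θ̇: 3.187 2.208 -2.611	eef: 0.084 0.000 0.483	u: -3.279 -0.198 0.318
step 27	θ: 1.591 1.608 -0.739	θ̇: 3.092 2.164 -2.558	eef: 0.087 0.000 0.472	u: -3.160 -0.311 0.404
step 28	θ: 1.621 1.629 -0.765	θ̇: 3.000 2.119 -2.506	eef: 0.090 0.000 0.461	u: -3.047 -0.419 0.485
step 29	θ: 1.651 1.650 -0.790	θ̇: 2.911 2.074 -2.456	eef: 0.094 0.000 0.450	u: -2.938 -0.521 0.563
step 30	θ: 1.680 1.671 -0.814	θ̇: 2.823 2.030 -2.407	eef: 0.098 0.000 0.440	u: -2.835 -0.617 0.636
step 31	θ: 1.707 1.691 -0.838	θ̇: 2.738 1.985 -2.360	eef: 0.102 0.000 0.429	u: -2.737 -0.707 0.705
step 32	θ: 1.734 1.711 -0.861	θ̇: 2.654 1.941 -2.313	eef: 0.106 0.000 0.419	u: -2.643 -0.791 0.770
step 33	θ: 1.760 1.730 -0.884	θ̇: 2.572 1.896 -2.267	eef: 0.110 0.000 0.409	u: -2.555 -0.870 0.832
step 34	θ: 1.786 1.748 -0.906	θ̇: 2.492 1.851 -2.223	eef: 0.115 0.000 0.398	u: -2.471 -0.944 0.889
step 35	θ: 1.810 1.767 -0.928	θ̇: 2.412 1.806 -2.179	eef: 0.119 0.000 0.388	u: -2.392 -1.012 0.943
step 36	θ: 1.834 1.785 -0.950	θ̇: 2.334 1.761 -2.136	eef: 0.123 0.000 0.379	u: -2.318 -1.076 0.993
step 37	θ: 1.857 1.802 -0.971	θ̇: 2.257 1.715 -2.094	eef: 0.127 0.000 0.369	u: -2.248 -1.134 1.041
step 38	θ: 1.879 1.819 -0.992	θ̇: 2.181 1.670 -2.052	eef: 0.132 0.000 0.359	u: -2.182 -1.188 1.084
step 39	θ: 1.901 1.835 -1.012	θ̇: 2.105 1.624 -2.011	eef: 0.136 0.000 0.350	u: -2.120 -1.238 1.125
step 40	θ: 1.921 1.851 -1.032	θ̇: 2.030 1.578 -1.970	eef: 0.140 0.000 0.341	u: -2.062 -1.284 1.163
step 41	θ: 1.941 1.867 -1.052	θ̇: 1.956 1.532 -1.930	eef: 0.145 0.000 0.332	u: -2.008 -1.325 1.198
step 42	θ: 1.960 1.882 -1.071	θ̇: 1.881 1.486 -1.890	eef: 0.149 0.000 0.323	u: -1.958 -1.363 1.231
step 43	θ: 1.979 1.897 -1.089	θ̇: 1.807 1.440 -1.851	eef: 0.153 0.000 0.314	u: -1.911 -1.398 1.261
step 44	θ: 1.997 1.911 -1.108	θ̇: 1.732 1.394 -1.812	eef: 0.157 0.000 0.306	u: -1.867 -1.429 1.288
step 45	θ: 2.014 1.925 -1.126	θ̇: 1.657 1.348 -1.773	eef: 0.161 0.000 0.297	u: -1.826 -1.458 1.314
step 46	θ: 2.030 1.938 -1.143	θ̇: 1.583 1.302 -1.734	eef: 0.165 0.000 0.289	u: -1.788 -1.483 1.337
step 47	θ: 2.045 1.951 -1.160	θ̇: 1.507 1.256 -1.695	eef: 0.169 0.000 0.281	u: -1.753 -1.506 1.359
step 48	θ: 2.060 1.963 -1.177	θ̇: 1.432 1.211 -1.657	eef: 0.173 0.000 0.273	u: -1.719 -1.527 1.378
step 49	θ: 2.074 1.975 -1.193	θ̇: 1.356 1.166 -1.618	eef: 0.177 0.000 0.265	u: -1.688 -1.545 1.396
step 50	θ: 2.087 1.986 -1.209	θ̇: 1.280 1.121 -1.579	eef: 0.180 0.000 0.257	u: -1.659 -1.561 1.413
step 51	θ: 2.099 1.997 -1.225	θ̇: 1.204 1.078 -1.540	eef: 0.184 0.000 0.250	u: -1.631 -1.576 1.428
step 52	θ: 2.111 2.008 -1.240	θ̇: 1.127 1.034 -1.501	eef: 0.187 0.000 0.242	u: -1.604 -1.589 1.441
step 53	θ: 2.122 2.018 -1.255	θ̇: 1.051 0.992 -1.462	eef: 0.191 0.000 0.235	u: -1.579 -1.600 1.454
step 54	θ: 2.132 2.028 -1.269	θ̇: 0.974 0.951 -1.422	eef: 0.194 0.000 0.228	u: -1.554 -1.611 1.466
step 55	θ: 2.141 2.037 -1.283	θ̇: 0.898 0.910 -1.383	eef: 0.198 0.000 0.221	u: -1.529 -1.620 1.476
step 56	θ: 2.150 2.046 -1.297	θ̇: 0.823 0.871 -1.343	eef: 0.201 0.000 0.214	u: -1.505 -1.629 1.486
step 57	θ: 2.158 2.054 -1.310	θ̇: 0.748 0.833 -1.304	eef: 0.204 0.000 0.207	u: -1.481 -1.637 1.496
step 58	θ: 2.165 2.063 -1.323	θ̇: 0.675 0.797 -1.264	eef: 0.207 0.000 0.201	u: -1.457 -1.645 1.505
step 59	θ: 2.171 2.070 -1.336	θ̇: 0.603 0.762 -1.225	eef: 0.210 0.000 0.194
any joint saturated: no
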